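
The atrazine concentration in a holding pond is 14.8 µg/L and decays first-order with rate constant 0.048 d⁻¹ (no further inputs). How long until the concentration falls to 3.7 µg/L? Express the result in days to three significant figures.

28.9 d

t = ln(C₀/C)/k = ln(14.8/3.7)/0.048 = 1.386/0.048 = 28.88 d.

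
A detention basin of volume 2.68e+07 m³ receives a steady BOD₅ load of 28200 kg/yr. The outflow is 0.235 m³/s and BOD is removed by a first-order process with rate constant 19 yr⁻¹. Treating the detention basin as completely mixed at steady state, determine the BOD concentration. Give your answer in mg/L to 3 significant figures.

0.0546 mg/L

Outflow Q = 0.235 m³/s × 3.156e+07 s/yr = 7.416e+06 m³/yr.
Steady-state CSTR mass balance: W = Q·C + k·V·C, so C = W/(Q + kV).
Q + kV = 7.416e+06 + 19·2.68e+07 = 5.166e+08 m³/yr.
C = 28200/5.166e+08 = 5.459e-05 kg/m³ = 0.05459 mg/L.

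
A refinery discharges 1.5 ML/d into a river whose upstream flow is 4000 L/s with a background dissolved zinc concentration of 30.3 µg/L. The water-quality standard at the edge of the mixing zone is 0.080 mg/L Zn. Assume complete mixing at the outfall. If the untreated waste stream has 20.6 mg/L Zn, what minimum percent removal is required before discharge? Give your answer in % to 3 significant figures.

44.0 %

1.5 ML/d = 0.01736 m³/s.
4000 L/s = 4 m³/s.
30.3 µg/L = 0.0303 mg/L.
Mass balance: 0.08·4.017 = 0.01736·Cₑ + 4·0.0303.
Cₑ = (0.3214 − 0.1212) / 0.01736 = 11.53 mg/L.
Required removal = 1 − 11.53/20.6 = 44.02 %.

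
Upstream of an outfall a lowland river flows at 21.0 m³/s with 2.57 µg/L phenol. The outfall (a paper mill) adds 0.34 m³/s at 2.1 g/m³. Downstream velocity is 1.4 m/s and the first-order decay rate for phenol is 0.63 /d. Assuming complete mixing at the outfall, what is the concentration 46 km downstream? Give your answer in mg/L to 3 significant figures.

0.0283 mg/L

2.57 µg/L = 0.00257 mg/L.
After complete mixing, C₀ = (0.34·2.1 + 21·0.00257) / 21.34 = 0.03599 mg/L.
Travel time t = 4.6e+04 m / 1.4 m/s = 3.286e+04 s = 0.3803 d.
C = 0.03599·exp(−0.63·0.3803) = 0.03599·0.787 = 0.02832 mg/L.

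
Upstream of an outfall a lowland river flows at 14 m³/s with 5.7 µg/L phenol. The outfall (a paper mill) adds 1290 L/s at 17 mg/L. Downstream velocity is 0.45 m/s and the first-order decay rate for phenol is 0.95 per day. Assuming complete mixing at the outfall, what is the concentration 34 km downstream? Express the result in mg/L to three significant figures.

0.627 mg/L

1290 L/s = 1.29 m³/s.
5.7 µg/L = 0.0057 mg/L.
After complete mixing, C₀ = (1.29·17 + 14·0.0057) / 15.29 = 1.439 mg/L.
Travel time t = 3.4e+04 m / 0.45 m/s = 7.556e+04 s = 0.8745 d.
C = 1.439·exp(−0.95·0.8745) = 1.439·0.4357 = 0.6272 mg/L.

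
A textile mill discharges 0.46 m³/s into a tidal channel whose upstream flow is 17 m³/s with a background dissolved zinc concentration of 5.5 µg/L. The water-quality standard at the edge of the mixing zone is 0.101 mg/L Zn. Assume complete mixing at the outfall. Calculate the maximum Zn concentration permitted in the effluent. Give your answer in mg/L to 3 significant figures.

5.5 µg/L = 0.0055 mg/L.
Mass balance: 0.101·17.46 = 0.46·Cₑ + 17·0.0055.
Cₑ = (1.763 − 0.0935) / 0.46 = 3.63 mg/L.

3.63 mg/L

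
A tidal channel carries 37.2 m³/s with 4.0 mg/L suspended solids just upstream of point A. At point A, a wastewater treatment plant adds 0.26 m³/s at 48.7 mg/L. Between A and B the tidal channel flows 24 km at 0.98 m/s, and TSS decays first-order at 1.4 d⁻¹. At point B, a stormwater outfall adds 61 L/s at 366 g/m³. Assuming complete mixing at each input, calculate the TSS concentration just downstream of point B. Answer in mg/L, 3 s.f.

3.49 mg/L

After input A: C = (37.2·4 + 0.26·48.7) / 37.46 = 4.31 mg/L.
Over the 24 km reach to input B (t = 2.449e+04 s = 0.2834 d), decay gives C = 4.31·exp(−1.4·0.2834) = 2.898 mg/L.
61 L/s = 0.061 m³/s.
After input B: C = (37.46·2.898 + 0.061·366) / 37.52 = 3.489 mg/L.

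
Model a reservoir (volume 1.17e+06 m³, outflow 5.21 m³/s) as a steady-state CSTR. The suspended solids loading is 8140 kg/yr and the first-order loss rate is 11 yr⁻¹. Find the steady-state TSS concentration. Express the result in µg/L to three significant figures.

Outflow Q = 5.21 m³/s × 3.156e+07 s/yr = 1.644e+08 m³/yr.
Steady-state CSTR mass balance: W = Q·C + k·V·C, so C = W/(Q + kV).
Q + kV = 1.644e+08 + 11·1.17e+06 = 1.773e+08 m³/yr.
C = 8140/1.773e+08 = 4.591e-05 kg/m³ = 0.04591 mg/L = 45.91 µg/L.

45.9 µg/L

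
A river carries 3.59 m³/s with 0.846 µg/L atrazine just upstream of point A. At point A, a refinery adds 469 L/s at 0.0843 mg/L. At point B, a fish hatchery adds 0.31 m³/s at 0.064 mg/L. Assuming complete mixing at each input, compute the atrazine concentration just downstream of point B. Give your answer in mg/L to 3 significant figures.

0.0143 mg/L

0.846 µg/L = 0.000846 mg/L.
469 L/s = 0.469 m³/s.
After input A: C = (3.59·0.000846 + 0.469·0.0843) / 4.059 = 0.01049 mg/L.
After input B: C = (4.059·0.01049 + 0.31·0.064) / 4.369 = 0.01429 mg/L.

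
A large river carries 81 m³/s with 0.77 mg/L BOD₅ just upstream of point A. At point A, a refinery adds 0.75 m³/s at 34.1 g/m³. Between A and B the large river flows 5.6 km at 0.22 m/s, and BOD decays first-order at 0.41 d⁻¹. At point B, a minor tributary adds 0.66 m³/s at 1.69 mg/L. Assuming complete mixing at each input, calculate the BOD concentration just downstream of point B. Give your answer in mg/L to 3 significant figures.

After input A: C = (81·0.77 + 0.75·34.1) / 81.75 = 1.076 mg/L.
Over the 5.6 km reach to input B (t = 2.545e+04 s = 0.2946 d), decay gives C = 1.076·exp(−0.41·0.2946) = 0.9534 mg/L.
After input B: C = (81.75·0.9534 + 0.66·1.69) / 82.41 = 0.9593 mg/L.

0.959 mg/L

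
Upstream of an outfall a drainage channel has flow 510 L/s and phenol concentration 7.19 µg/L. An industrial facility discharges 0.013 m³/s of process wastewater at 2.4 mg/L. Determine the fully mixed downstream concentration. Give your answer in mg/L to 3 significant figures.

0.0667 mg/L

510 L/s = 0.51 m³/s.
7.19 µg/L = 0.00719 mg/L.
Flow-weighted mixing gives C = (0.013·2.4 + 0.51·0.00719) / (0.013 + 0.51) = 0.03487/0.523 = 0.06667 mg/L.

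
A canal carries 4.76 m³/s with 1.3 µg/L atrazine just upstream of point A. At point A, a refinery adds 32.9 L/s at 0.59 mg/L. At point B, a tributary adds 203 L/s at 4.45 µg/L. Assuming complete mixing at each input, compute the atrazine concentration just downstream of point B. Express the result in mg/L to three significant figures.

0.00530 mg/L

1.3 µg/L = 0.0013 mg/L.
32.9 L/s = 0.0329 m³/s.
After input A: C = (4.76·0.0013 + 0.0329·0.59) / 4.793 = 0.005341 mg/L.
203 L/s = 0.203 m³/s.
4.45 µg/L = 0.00445 mg/L.
After input B: C = (4.793·0.005341 + 0.203·0.00445) / 4.996 = 0.005305 mg/L.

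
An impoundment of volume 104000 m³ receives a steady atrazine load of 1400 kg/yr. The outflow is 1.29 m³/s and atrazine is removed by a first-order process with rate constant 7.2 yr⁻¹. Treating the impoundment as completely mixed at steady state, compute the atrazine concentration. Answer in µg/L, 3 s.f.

33.8 µg/L

Outflow Q = 1.29 m³/s × 3.156e+07 s/yr = 4.071e+07 m³/yr.
Steady-state CSTR mass balance: W = Q·C + k·V·C, so C = W/(Q + kV).
Q + kV = 4.071e+07 + 7.2·104000 = 4.146e+07 m³/yr.
C = 1400/4.146e+07 = 3.377e-05 kg/m³ = 0.03377 mg/L = 33.77 µg/L.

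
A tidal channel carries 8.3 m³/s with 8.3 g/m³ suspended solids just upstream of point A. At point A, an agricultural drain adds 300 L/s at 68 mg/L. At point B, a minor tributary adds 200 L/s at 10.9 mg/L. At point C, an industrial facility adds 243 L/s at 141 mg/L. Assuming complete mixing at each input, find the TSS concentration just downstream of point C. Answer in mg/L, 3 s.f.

13.9 mg/L

300 L/s = 0.3 m³/s.
After input A: C = (8.3·8.3 + 0.3·68) / 8.6 = 10.38 mg/L.
200 L/s = 0.2 m³/s.
After input B: C = (8.6·10.38 + 0.2·10.9) / 8.8 = 10.39 mg/L.
243 L/s = 0.243 m³/s.
After input C: C = (8.8·10.39 + 0.243·141) / 9.043 = 13.9 mg/L.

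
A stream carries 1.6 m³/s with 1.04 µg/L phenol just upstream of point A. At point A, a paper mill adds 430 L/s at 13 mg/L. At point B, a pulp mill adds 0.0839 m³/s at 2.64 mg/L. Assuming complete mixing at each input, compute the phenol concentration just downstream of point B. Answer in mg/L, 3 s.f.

2.75 mg/L

1.04 µg/L = 0.00104 mg/L.
430 L/s = 0.43 m³/s.
After input A: C = (1.6·0.00104 + 0.43·13) / 2.03 = 2.755 mg/L.
After input B: C = (2.03·2.755 + 0.0839·2.64) / 2.114 = 2.75 mg/L.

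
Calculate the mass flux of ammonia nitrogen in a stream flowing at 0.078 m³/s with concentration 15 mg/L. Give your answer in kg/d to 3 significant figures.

101 kg/d

Mass flux = Q·C = 0.078 m³/s × 15 g/m³ = 1.17 g/s.
= 1.17 g/s × 86.4 = 101.1 kg/d.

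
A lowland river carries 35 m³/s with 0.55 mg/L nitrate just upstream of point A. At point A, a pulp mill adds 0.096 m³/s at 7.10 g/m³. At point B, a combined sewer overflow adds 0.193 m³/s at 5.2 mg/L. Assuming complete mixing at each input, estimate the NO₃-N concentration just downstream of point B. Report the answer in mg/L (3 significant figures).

0.593 mg/L

After input A: C = (35·0.55 + 0.096·7.1) / 35.1 = 0.5679 mg/L.
After input B: C = (35.1·0.5679 + 0.193·5.2) / 35.29 = 0.5933 mg/L.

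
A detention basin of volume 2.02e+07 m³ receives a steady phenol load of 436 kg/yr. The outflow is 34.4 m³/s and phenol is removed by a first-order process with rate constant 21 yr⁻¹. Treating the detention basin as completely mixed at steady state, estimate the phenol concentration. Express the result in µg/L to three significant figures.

Outflow Q = 34.4 m³/s × 3.156e+07 s/yr = 1.086e+09 m³/yr.
Steady-state CSTR mass balance: W = Q·C + k·V·C, so C = W/(Q + kV).
Q + kV = 1.086e+09 + 21·2.02e+07 = 1.51e+09 m³/yr.
C = 436/1.51e+09 = 2.888e-07 kg/m³ = 0.0002888 mg/L = 0.2888 µg/L.

0.289 µg/L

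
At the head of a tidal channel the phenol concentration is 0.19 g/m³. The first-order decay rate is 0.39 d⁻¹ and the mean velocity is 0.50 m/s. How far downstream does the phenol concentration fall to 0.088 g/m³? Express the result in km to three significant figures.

From C = C₀·e^(−kt), t = ln(C₀/C)/k = ln(0.19/0.088)/0.39 = 0.7697/0.39 = 1.974 d.
Distance = v·t = 0.50 m/s × 1.705e+05 s = 8.526e+04 m = 85.26 km.

85.3 km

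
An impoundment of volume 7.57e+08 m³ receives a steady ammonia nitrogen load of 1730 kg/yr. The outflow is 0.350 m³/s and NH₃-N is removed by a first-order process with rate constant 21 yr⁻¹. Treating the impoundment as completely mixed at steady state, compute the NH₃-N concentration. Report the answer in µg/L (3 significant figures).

Outflow Q = 0.350 m³/s × 3.156e+07 s/yr = 1.105e+07 m³/yr.
Steady-state CSTR mass balance: W = Q·C + k·V·C, so C = W/(Q + kV).
Q + kV = 1.105e+07 + 21·7.57e+08 = 1.591e+10 m³/yr.
C = 1730/1.591e+10 = 1.088e-07 kg/m³ = 0.0001088 mg/L = 0.1088 µg/L.

0.109 µg/L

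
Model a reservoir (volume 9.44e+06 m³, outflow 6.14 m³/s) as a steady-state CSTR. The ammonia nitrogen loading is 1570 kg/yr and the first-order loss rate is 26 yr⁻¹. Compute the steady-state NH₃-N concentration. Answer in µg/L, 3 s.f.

3.57 µg/L

Outflow Q = 6.14 m³/s × 3.156e+07 s/yr = 1.938e+08 m³/yr.
Steady-state CSTR mass balance: W = Q·C + k·V·C, so C = W/(Q + kV).
Q + kV = 1.938e+08 + 26·9.44e+06 = 4.392e+08 m³/yr.
C = 1570/4.392e+08 = 3.575e-06 kg/m³ = 0.003575 mg/L = 3.575 µg/L.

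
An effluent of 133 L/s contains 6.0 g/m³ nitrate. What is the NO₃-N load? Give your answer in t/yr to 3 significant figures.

25.2 t/yr

133 L/s = 0.133 m³/s.
Mass flux = Q·C = 0.133 m³/s × 6 g/m³ = 0.798 g/s.
= 0.798 g/s × 31.56 = 25.18 t/yr.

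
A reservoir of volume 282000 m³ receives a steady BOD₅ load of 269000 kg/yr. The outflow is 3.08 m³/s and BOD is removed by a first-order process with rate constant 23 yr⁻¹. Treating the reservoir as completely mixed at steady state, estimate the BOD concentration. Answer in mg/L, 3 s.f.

2.59 mg/L

Outflow Q = 3.08 m³/s × 3.156e+07 s/yr = 9.72e+07 m³/yr.
Steady-state CSTR mass balance: W = Q·C + k·V·C, so C = W/(Q + kV).
Q + kV = 9.72e+07 + 23·282000 = 1.037e+08 m³/yr.
C = 269000/1.037e+08 = 0.002594 kg/m³ = 2.594 mg/L.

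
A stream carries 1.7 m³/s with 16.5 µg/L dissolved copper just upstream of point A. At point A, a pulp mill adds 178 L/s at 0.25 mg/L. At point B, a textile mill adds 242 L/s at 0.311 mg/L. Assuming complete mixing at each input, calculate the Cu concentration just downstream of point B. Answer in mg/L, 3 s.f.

0.0697 mg/L

16.5 µg/L = 0.0165 mg/L.
178 L/s = 0.178 m³/s.
After input A: C = (1.7·0.0165 + 0.178·0.25) / 1.878 = 0.03863 mg/L.
242 L/s = 0.242 m³/s.
After input B: C = (1.878·0.03863 + 0.242·0.311) / 2.12 = 0.06972 mg/L.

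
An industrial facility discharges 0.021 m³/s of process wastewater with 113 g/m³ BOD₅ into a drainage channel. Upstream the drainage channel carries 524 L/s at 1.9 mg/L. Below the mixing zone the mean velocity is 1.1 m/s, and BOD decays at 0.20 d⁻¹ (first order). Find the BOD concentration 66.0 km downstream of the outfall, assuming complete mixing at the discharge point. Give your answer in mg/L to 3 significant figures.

524 L/s = 0.524 m³/s.
After complete mixing, C₀ = (0.021·113 + 0.524·1.9) / 0.545 = 6.181 mg/L.
Travel time t = 6.6e+04 m / 1.1 m/s = 6e+04 s = 0.6944 d.
C = 6.181·exp(−0.20·0.6944) = 6.181·0.8703 = 5.379 mg/L.

5.38 mg/L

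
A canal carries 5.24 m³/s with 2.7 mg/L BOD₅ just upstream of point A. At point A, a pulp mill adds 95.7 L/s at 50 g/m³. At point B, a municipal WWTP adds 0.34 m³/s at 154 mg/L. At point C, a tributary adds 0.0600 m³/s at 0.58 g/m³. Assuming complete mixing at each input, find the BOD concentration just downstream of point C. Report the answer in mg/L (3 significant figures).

12.4 mg/L

95.7 L/s = 0.0957 m³/s.
After input A: C = (5.24·2.7 + 0.0957·50) / 5.336 = 3.548 mg/L.
After input B: C = (5.336·3.548 + 0.34·154) / 5.676 = 12.56 mg/L.
After input C: C = (5.676·12.56 + 0.06·0.58) / 5.736 = 12.44 mg/L.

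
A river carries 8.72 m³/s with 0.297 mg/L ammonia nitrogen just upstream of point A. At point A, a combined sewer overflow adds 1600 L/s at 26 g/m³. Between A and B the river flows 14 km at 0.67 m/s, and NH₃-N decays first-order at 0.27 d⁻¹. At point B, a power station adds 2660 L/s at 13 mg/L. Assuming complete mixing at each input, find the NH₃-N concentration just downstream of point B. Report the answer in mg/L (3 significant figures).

5.85 mg/L

1600 L/s = 1.6 m³/s.
After input A: C = (8.72·0.297 + 1.6·26) / 10.32 = 4.282 mg/L.
Over the 14 km reach to input B (t = 2.09e+04 s = 0.2418 d), decay gives C = 4.282·exp(−0.27·0.2418) = 4.011 mg/L.
2660 L/s = 2.66 m³/s.
After input B: C = (10.32·4.011 + 2.66·13) / 12.98 = 5.853 mg/L.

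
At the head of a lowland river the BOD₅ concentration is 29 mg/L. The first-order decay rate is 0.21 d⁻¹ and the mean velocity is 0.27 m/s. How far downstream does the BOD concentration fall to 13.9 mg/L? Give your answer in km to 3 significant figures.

81.7 km

From C = C₀·e^(−kt), t = ln(C₀/C)/k = ln(29/13.9)/0.21 = 0.7354/0.21 = 3.502 d.
Distance = v·t = 0.27 m/s × 3.026e+05 s = 8.169e+04 m = 81.69 km.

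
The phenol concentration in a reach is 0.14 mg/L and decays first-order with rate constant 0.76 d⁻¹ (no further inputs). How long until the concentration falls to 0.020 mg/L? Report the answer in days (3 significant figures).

t = ln(C₀/C)/k = ln(0.14/0.020)/0.76 = 1.946/0.76 = 2.56 d.

2.56 d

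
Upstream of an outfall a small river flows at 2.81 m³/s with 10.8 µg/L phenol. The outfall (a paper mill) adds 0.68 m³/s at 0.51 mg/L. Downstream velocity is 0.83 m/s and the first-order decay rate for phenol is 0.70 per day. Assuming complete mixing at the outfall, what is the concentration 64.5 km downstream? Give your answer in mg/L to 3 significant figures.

0.0576 mg/L

10.8 µg/L = 0.0108 mg/L.
After complete mixing, C₀ = (0.68·0.51 + 2.81·0.0108) / 3.49 = 0.1081 mg/L.
Travel time t = 6.45e+04 m / 0.83 m/s = 7.771e+04 s = 0.8994 d.
C = 0.1081·exp(−0.70·0.8994) = 0.1081·0.5328 = 0.05758 mg/L.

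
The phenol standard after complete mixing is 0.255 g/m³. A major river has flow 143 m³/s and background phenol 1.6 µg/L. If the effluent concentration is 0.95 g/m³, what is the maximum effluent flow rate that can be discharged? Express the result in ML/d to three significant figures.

1.6 µg/L = 0.0016 mg/L.
Mass balance at complete mixing: C_std·(Q_w + Q_r) = Q_w·C_e + Q_r·C_b.
Rearranging, Q_w = Q_r·(C_std − C_b)/(C_e − C_std) = 143·(0.255 − 0.0016) / (0.95 − 0.255) = 52.14 m³/s.
= 4505 ML/d.

4500 ML/d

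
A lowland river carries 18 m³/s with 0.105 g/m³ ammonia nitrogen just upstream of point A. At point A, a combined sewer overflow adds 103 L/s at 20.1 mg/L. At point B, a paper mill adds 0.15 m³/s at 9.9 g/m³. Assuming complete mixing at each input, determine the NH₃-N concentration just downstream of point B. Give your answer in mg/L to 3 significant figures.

0.298 mg/L

103 L/s = 0.103 m³/s.
After input A: C = (18·0.105 + 0.103·20.1) / 18.1 = 0.2188 mg/L.
After input B: C = (18.1·0.2188 + 0.15·9.9) / 18.25 = 0.2983 mg/L.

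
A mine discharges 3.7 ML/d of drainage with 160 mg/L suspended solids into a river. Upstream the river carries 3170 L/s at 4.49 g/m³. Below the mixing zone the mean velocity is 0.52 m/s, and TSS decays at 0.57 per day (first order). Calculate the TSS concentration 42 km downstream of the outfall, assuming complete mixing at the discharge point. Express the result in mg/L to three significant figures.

3.7 ML/d = 0.04282 m³/s.
3170 L/s = 3.17 m³/s.
After complete mixing, C₀ = (0.04282·160 + 3.17·4.49) / 3.213 = 6.563 mg/L.
Travel time t = 4.2e+04 m / 0.52 m/s = 8.077e+04 s = 0.9348 d.
C = 6.563·exp(−0.57·0.9348) = 6.563·0.5869 = 3.852 mg/L.

3.85 mg/L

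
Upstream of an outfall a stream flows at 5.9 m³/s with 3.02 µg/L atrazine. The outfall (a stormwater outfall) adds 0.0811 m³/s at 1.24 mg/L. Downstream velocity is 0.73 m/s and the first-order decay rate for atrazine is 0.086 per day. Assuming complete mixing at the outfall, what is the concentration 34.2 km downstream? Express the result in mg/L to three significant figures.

0.0189 mg/L

3.02 µg/L = 0.00302 mg/L.
After complete mixing, C₀ = (0.0811·1.24 + 5.9·0.00302) / 5.981 = 0.01979 mg/L.
Travel time t = 3.42e+04 m / 0.73 m/s = 4.685e+04 s = 0.5422 d.
C = 0.01979·exp(−0.086·0.5422) = 0.01979·0.9544 = 0.01889 mg/L.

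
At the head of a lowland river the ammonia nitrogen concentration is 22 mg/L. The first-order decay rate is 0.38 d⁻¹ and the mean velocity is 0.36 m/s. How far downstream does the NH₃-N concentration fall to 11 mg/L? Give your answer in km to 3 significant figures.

From C = C₀·e^(−kt), t = ln(C₀/C)/k = ln(22/11)/0.38 = 0.6931/0.38 = 1.824 d.
Distance = v·t = 0.36 m/s × 1.576e+05 s = 5.674e+04 m = 56.74 km.

56.7 km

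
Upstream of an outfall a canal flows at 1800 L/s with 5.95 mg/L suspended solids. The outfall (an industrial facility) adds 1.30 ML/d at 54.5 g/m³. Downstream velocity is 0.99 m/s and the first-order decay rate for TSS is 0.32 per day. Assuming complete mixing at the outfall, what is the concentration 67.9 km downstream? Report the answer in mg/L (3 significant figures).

4.93 mg/L

1.30 ML/d = 0.01505 m³/s.
1800 L/s = 1.8 m³/s.
After complete mixing, C₀ = (0.01505·54.5 + 1.8·5.95) / 1.815 = 6.352 mg/L.
Travel time t = 6.79e+04 m / 0.99 m/s = 6.859e+04 s = 0.7938 d.
C = 6.352·exp(−0.32·0.7938) = 6.352·0.7757 = 4.927 mg/L.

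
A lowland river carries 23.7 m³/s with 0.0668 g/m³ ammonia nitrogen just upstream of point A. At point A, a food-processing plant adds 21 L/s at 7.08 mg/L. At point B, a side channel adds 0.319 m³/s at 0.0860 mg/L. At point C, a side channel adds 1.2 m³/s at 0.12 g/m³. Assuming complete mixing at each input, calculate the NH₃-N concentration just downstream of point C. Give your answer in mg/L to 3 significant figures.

21 L/s = 0.021 m³/s.
After input A: C = (23.7·0.0668 + 0.021·7.08) / 23.72 = 0.07301 mg/L.
After input B: C = (23.72·0.07301 + 0.319·0.086) / 24.04 = 0.07318 mg/L.
After input C: C = (24.04·0.07318 + 1.2·0.12) / 25.24 = 0.07541 mg/L.

0.0754 mg/L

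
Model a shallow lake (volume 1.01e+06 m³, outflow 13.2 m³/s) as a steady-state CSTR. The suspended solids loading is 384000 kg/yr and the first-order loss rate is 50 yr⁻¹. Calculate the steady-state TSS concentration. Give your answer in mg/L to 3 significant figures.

Outflow Q = 13.2 m³/s × 3.156e+07 s/yr = 4.166e+08 m³/yr.
Steady-state CSTR mass balance: W = Q·C + k·V·C, so C = W/(Q + kV).
Q + kV = 4.166e+08 + 50·1.01e+06 = 4.671e+08 m³/yr.
C = 384000/4.671e+08 = 0.0008222 kg/m³ = 0.8222 mg/L.

0.822 mg/L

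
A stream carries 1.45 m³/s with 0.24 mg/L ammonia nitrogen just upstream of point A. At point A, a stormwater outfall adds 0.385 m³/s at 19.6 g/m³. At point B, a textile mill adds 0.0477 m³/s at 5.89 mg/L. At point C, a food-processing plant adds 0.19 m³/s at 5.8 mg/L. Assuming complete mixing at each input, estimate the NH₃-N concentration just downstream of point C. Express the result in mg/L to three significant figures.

4.48 mg/L

After input A: C = (1.45·0.24 + 0.385·19.6) / 1.835 = 4.302 mg/L.
After input B: C = (1.835·4.302 + 0.0477·5.89) / 1.883 = 4.342 mg/L.
After input C: C = (1.883·4.342 + 0.19·5.8) / 2.073 = 4.476 mg/L.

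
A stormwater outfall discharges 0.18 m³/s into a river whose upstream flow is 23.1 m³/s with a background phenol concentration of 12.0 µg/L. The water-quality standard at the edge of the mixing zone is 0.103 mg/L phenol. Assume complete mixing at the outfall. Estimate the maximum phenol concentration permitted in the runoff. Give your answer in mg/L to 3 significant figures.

12.0 µg/L = 0.012 mg/L.
Mass balance: 0.103·23.28 = 0.18·Cₑ + 23.1·0.012.
Cₑ = (2.398 − 0.2772) / 0.18 = 11.78 mg/L.

11.8 mg/L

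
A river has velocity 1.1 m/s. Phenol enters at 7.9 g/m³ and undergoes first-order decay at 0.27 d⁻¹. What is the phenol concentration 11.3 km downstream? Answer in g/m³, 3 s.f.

7.65 g/m³

Travel time t = 11.3 km / 1.1 m/s = 1.13e+04/1.1 = 1.027e+04 s = 0.1189 d.
First-order decay: C = 7.9·exp(−0.27·0.1189) = 7.9·0.9684 = 7.65 g/m³.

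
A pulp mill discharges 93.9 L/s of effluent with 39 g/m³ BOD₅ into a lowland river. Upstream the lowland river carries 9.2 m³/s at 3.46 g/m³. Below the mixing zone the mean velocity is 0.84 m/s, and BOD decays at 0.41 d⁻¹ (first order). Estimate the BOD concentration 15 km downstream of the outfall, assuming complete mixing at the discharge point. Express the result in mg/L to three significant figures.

93.9 L/s = 0.0939 m³/s.
After complete mixing, C₀ = (0.0939·39 + 9.2·3.46) / 9.294 = 3.819 mg/L.
Travel time t = 1.5e+04 m / 0.84 m/s = 1.786e+04 s = 0.2067 d.
C = 3.819·exp(−0.41·0.2067) = 3.819·0.9188 = 3.509 mg/L.

3.51 mg/L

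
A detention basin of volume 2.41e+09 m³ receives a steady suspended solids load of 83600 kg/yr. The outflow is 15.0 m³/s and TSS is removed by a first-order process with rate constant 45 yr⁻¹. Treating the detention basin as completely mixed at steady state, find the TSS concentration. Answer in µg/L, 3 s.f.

Outflow Q = 15.0 m³/s × 3.156e+07 s/yr = 4.734e+08 m³/yr.
Steady-state CSTR mass balance: W = Q·C + k·V·C, so C = W/(Q + kV).
Q + kV = 4.734e+08 + 45·2.41e+09 = 1.089e+11 m³/yr.
C = 83600/1.089e+11 = 7.675e-07 kg/m³ = 0.0007675 mg/L = 0.7675 µg/L.

0.768 µg/L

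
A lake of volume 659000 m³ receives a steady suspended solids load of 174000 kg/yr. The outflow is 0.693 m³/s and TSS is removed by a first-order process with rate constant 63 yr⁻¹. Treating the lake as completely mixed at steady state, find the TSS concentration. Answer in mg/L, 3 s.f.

2.75 mg/L

Outflow Q = 0.693 m³/s × 3.156e+07 s/yr = 2.187e+07 m³/yr.
Steady-state CSTR mass balance: W = Q·C + k·V·C, so C = W/(Q + kV).
Q + kV = 2.187e+07 + 63·659000 = 6.339e+07 m³/yr.
C = 174000/6.339e+07 = 0.002745 kg/m³ = 2.745 mg/L.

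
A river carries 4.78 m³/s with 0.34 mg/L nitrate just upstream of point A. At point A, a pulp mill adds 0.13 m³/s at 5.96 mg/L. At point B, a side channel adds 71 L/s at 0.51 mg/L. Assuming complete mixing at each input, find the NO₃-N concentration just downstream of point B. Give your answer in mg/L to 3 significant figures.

After input A: C = (4.78·0.34 + 0.13·5.96) / 4.91 = 0.4888 mg/L.
71 L/s = 0.071 m³/s.
After input B: C = (4.91·0.4888 + 0.071·0.51) / 4.981 = 0.4891 mg/L.

0.489 mg/L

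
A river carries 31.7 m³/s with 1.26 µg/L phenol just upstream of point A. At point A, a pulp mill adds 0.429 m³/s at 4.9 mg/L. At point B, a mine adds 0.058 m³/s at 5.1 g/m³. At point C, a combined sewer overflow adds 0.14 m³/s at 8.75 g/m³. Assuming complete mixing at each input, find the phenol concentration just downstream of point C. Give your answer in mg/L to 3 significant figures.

1.26 µg/L = 0.00126 mg/L.
After input A: C = (31.7·0.00126 + 0.429·4.9) / 32.13 = 0.06667 mg/L.
After input B: C = (32.13·0.06667 + 0.058·5.1) / 32.19 = 0.07574 mg/L.
After input C: C = (32.19·0.07574 + 0.14·8.75) / 32.33 = 0.1133 mg/L.

0.113 mg/L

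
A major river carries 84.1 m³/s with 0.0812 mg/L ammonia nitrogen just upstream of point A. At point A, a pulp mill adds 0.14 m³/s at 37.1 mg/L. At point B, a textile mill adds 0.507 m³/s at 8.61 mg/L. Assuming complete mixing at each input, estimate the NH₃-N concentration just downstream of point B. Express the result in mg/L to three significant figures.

After input A: C = (84.1·0.0812 + 0.14·37.1) / 84.24 = 0.1427 mg/L.
After input B: C = (84.24·0.1427 + 0.507·8.61) / 84.75 = 0.1934 mg/L.

0.193 mg/L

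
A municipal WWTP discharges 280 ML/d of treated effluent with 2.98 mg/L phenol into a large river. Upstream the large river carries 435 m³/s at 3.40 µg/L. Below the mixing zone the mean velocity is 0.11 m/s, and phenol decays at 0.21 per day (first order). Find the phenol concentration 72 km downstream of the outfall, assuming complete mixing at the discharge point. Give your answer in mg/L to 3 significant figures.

280 ML/d = 3.241 m³/s.
3.40 µg/L = 0.0034 mg/L.
After complete mixing, C₀ = (3.241·2.98 + 435·0.0034) / 438.2 = 0.02541 mg/L.
Travel time t = 7.2e+04 m / 0.11 m/s = 6.545e+05 s = 7.576 d.
C = 0.02541·exp(−0.21·7.576) = 0.02541·0.2037 = 0.005177 mg/L.

0.00518 mg/L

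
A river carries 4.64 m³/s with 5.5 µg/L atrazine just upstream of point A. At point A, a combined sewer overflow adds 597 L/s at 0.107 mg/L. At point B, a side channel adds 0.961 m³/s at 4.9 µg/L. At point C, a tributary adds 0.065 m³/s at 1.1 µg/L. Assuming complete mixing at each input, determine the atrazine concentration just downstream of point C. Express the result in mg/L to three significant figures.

5.5 µg/L = 0.0055 mg/L.
597 L/s = 0.597 m³/s.
After input A: C = (4.64·0.0055 + 0.597·0.107) / 5.237 = 0.01707 mg/L.
4.9 µg/L = 0.0049 mg/L.
After input B: C = (5.237·0.01707 + 0.961·0.0049) / 6.198 = 0.01518 mg/L.
1.1 µg/L = 0.0011 mg/L.
After input C: C = (6.198·0.01518 + 0.065·0.0011) / 6.263 = 0.01504 mg/L.

0.0150 mg/L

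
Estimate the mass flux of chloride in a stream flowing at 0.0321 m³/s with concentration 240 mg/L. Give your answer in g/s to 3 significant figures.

7.70 g/s

Mass flux = Q·C = 0.0321 m³/s × 240 g/m³ = 7.704 g/s.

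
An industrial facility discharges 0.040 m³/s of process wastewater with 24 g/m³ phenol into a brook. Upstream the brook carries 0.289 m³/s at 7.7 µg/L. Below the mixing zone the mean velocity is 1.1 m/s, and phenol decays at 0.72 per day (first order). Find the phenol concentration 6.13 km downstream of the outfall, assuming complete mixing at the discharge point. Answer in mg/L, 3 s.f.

7.7 µg/L = 0.0077 mg/L.
After complete mixing, C₀ = (0.04·24 + 0.289·0.0077) / 0.329 = 2.925 mg/L.
Travel time t = 6130 m / 1.1 m/s = 5573 s = 0.0645 d.
C = 2.925·exp(−0.72·0.0645) = 2.925·0.9546 = 2.792 mg/L.

2.79 mg/L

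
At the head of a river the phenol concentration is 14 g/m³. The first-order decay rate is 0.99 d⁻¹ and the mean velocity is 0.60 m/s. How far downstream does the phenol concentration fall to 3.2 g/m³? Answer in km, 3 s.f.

77.3 km

From C = C₀·e^(−kt), t = ln(C₀/C)/k = ln(14/3.2)/0.99 = 1.476/0.99 = 1.491 d.
Distance = v·t = 0.60 m/s × 1.288e+05 s = 7.728e+04 m = 77.28 km.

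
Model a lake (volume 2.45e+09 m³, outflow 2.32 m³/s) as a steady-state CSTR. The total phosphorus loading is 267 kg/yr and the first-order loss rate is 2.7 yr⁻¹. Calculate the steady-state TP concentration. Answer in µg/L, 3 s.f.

0.0399 µg/L

Outflow Q = 2.32 m³/s × 3.156e+07 s/yr = 7.321e+07 m³/yr.
Steady-state CSTR mass balance: W = Q·C + k·V·C, so C = W/(Q + kV).
Q + kV = 7.321e+07 + 2.7·2.45e+09 = 6.688e+09 m³/yr.
C = 267/6.688e+09 = 3.992e-08 kg/m³ = 3.992e-05 mg/L = 0.03992 µg/L.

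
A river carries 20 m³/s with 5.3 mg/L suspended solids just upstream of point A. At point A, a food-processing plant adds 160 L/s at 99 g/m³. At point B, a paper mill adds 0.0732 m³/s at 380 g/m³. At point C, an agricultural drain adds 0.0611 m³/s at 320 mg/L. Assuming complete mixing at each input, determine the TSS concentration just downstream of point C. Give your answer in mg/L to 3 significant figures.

160 L/s = 0.16 m³/s.
After input A: C = (20·5.3 + 0.16·99) / 20.16 = 6.044 mg/L.
After input B: C = (20.16·6.044 + 0.0732·380) / 20.23 = 7.397 mg/L.
After input C: C = (20.23·7.397 + 0.0611·320) / 20.29 = 8.338 mg/L.

8.34 mg/L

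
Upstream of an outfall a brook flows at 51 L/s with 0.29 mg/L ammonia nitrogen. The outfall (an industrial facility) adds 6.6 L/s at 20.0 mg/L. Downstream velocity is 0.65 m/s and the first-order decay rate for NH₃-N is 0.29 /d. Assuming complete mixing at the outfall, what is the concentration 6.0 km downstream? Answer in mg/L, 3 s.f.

6.6 L/s = 0.0066 m³/s.
51 L/s = 0.051 m³/s.
After complete mixing, C₀ = (0.0066·20 + 0.051·0.29) / 0.0576 = 2.548 mg/L.
Travel time t = 6000 m / 0.65 m/s = 9231 s = 0.1068 d.
C = 2.548·exp(−0.29·0.1068) = 2.548·0.9695 = 2.471 mg/L.

2.47 mg/L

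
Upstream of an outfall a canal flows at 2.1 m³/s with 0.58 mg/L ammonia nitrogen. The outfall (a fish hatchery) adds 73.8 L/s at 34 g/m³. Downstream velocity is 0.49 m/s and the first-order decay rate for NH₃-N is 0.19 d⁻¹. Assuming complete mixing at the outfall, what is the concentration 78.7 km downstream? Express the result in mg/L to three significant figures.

73.8 L/s = 0.0738 m³/s.
After complete mixing, C₀ = (0.0738·34 + 2.1·0.58) / 2.174 = 1.715 mg/L.
Travel time t = 7.87e+04 m / 0.49 m/s = 1.606e+05 s = 1.859 d.
C = 1.715·exp(−0.19·1.859) = 1.715·0.7024 = 1.204 mg/L.

1.20 mg/L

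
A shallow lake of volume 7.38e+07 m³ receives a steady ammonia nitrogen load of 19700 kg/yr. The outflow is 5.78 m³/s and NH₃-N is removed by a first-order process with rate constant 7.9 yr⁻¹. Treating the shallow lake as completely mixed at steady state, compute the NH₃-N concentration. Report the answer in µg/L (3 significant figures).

25.7 µg/L

Outflow Q = 5.78 m³/s × 3.156e+07 s/yr = 1.824e+08 m³/yr.
Steady-state CSTR mass balance: W = Q·C + k·V·C, so C = W/(Q + kV).
Q + kV = 1.824e+08 + 7.9·7.38e+07 = 7.654e+08 m³/yr.
C = 19700/7.654e+08 = 2.574e-05 kg/m³ = 0.02574 mg/L = 25.74 µg/L.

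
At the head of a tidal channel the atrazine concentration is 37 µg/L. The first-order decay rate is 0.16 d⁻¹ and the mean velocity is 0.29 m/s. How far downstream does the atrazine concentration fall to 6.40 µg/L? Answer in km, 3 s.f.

From C = C₀·e^(−kt), t = ln(C₀/C)/k = ln(37/6.40)/0.16 = 1.755/0.16 = 10.97 d.
Distance = v·t = 0.29 m/s × 9.475e+05 s = 2.748e+05 m = 274.8 km.

275 km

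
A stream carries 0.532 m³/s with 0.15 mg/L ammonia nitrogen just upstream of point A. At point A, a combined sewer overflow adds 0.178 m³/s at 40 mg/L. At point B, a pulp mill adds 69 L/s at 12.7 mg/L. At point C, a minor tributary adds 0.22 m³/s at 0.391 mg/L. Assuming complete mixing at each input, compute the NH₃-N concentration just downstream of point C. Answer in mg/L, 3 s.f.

After input A: C = (0.532·0.15 + 0.178·40) / 0.71 = 10.14 mg/L.
69 L/s = 0.069 m³/s.
After input B: C = (0.71·10.14 + 0.069·12.7) / 0.779 = 10.37 mg/L.
After input C: C = (0.779·10.37 + 0.22·0.391) / 0.999 = 8.17 mg/L.

8.17 mg/L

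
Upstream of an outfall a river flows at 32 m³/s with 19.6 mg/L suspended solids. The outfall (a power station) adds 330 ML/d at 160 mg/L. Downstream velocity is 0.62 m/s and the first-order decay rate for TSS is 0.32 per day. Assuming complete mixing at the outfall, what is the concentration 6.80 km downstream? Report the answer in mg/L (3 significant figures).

330 ML/d = 3.819 m³/s.
After complete mixing, C₀ = (3.819·160 + 32·19.6) / 35.82 = 34.57 mg/L.
Travel time t = 6800 m / 0.62 m/s = 1.097e+04 s = 0.1269 d.
C = 34.57·exp(−0.32·0.1269) = 34.57·0.9602 = 33.19 mg/L.

33.2 mg/L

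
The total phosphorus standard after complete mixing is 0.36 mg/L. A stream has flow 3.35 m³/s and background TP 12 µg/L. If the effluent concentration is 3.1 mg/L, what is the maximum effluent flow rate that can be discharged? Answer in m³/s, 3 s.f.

0.425 m³/s

12 µg/L = 0.012 mg/L.
Mass balance at complete mixing: C_std·(Q_w + Q_r) = Q_w·C_e + Q_r·C_b.
Rearranging, Q_w = Q_r·(C_std − C_b)/(C_e − C_std) = 3.35·(0.36 − 0.012) / (3.1 − 0.36) = 0.4255 m³/s.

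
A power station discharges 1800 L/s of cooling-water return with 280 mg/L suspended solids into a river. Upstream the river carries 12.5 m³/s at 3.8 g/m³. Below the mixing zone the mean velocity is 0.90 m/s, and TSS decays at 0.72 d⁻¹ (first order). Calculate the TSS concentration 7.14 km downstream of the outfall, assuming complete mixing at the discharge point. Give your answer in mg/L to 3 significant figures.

1800 L/s = 1.8 m³/s.
After complete mixing, C₀ = (1.8·280 + 12.5·3.8) / 14.3 = 38.57 mg/L.
Travel time t = 7140 m / 0.90 m/s = 7933 s = 0.09182 d.
C = 38.57·exp(−0.72·0.09182) = 38.57·0.936 = 36.1 mg/L.

36.1 mg/L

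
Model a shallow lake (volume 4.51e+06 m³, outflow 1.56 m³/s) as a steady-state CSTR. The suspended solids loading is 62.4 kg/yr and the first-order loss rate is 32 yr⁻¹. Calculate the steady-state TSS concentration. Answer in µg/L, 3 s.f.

Outflow Q = 1.56 m³/s × 3.156e+07 s/yr = 4.923e+07 m³/yr.
Steady-state CSTR mass balance: W = Q·C + k·V·C, so C = W/(Q + kV).
Q + kV = 4.923e+07 + 32·4.51e+06 = 1.935e+08 m³/yr.
C = 62.4/1.935e+08 = 3.224e-07 kg/m³ = 0.0003224 mg/L = 0.3224 µg/L.

0.322 µg/L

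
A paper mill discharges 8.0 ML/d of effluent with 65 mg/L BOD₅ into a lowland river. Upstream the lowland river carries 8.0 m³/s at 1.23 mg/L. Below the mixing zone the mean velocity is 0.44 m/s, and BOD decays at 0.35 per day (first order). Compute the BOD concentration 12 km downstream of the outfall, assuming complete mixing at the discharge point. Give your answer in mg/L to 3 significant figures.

8.0 ML/d = 0.09259 m³/s.
After complete mixing, C₀ = (0.09259·65 + 8·1.23) / 8.093 = 1.96 mg/L.
Travel time t = 1.2e+04 m / 0.44 m/s = 2.727e+04 s = 0.3157 d.
C = 1.96·exp(−0.35·0.3157) = 1.96·0.8954 = 1.755 mg/L.

1.75 mg/L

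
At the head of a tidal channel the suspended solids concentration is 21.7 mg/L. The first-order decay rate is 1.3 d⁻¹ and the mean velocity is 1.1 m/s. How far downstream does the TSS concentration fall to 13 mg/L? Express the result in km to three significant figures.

From C = C₀·e^(−kt), t = ln(C₀/C)/k = ln(21.7/13)/1.3 = 0.5124/1.3 = 0.3941 d.
Distance = v·t = 1.1 m/s × 3.405e+04 s = 3.746e+04 m = 37.46 km.

37.5 km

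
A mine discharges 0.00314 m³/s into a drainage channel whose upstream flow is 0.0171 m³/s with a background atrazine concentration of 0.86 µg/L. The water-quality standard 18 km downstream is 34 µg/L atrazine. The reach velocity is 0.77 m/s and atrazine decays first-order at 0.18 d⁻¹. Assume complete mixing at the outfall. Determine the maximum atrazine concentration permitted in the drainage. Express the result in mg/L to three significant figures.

0.225 mg/L

0.86 µg/L = 0.00086 mg/L.
34 µg/L = 0.034 mg/L.
Travel time to the compliance point: t = 1.8e+04/0.77 = 2.338e+04 s = 0.2706 d; decay factor exp(−0.18·0.2706) = 0.9525.
So the concentration just after mixing may be at most 0.034/0.9525 = 0.0357 mg/L.
Mass balance: 0.0357·0.02024 = 0.00314·Cₑ + 0.0171·0.00086.
Cₑ = (0.0007225 − 1.471e-05) / 0.00314 = 0.2254 mg/L.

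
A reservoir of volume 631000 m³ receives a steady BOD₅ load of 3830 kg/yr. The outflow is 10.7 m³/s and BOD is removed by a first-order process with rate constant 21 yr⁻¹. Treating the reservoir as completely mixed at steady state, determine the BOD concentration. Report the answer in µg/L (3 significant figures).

10.9 µg/L

Outflow Q = 10.7 m³/s × 3.156e+07 s/yr = 3.377e+08 m³/yr.
Steady-state CSTR mass balance: W = Q·C + k·V·C, so C = W/(Q + kV).
Q + kV = 3.377e+08 + 21·631000 = 3.509e+08 m³/yr.
C = 3830/3.509e+08 = 1.091e-05 kg/m³ = 0.01091 mg/L = 10.91 µg/L.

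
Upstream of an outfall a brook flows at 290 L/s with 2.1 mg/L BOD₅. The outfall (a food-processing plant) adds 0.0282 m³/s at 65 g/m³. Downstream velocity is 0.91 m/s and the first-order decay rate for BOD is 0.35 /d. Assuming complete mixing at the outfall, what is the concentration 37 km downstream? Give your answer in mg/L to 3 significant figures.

290 L/s = 0.29 m³/s.
After complete mixing, C₀ = (0.0282·65 + 0.29·2.1) / 0.3182 = 7.674 mg/L.
Travel time t = 3.7e+04 m / 0.91 m/s = 4.066e+04 s = 0.4706 d.
C = 7.674·exp(−0.35·0.4706) = 7.674·0.8481 = 6.509 mg/L.

6.51 mg/L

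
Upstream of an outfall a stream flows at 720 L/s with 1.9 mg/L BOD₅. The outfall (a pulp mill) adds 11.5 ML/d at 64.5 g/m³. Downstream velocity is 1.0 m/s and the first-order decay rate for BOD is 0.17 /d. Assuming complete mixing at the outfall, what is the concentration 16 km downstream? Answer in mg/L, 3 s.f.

11.3 mg/L

11.5 ML/d = 0.1331 m³/s.
720 L/s = 0.72 m³/s.
After complete mixing, C₀ = (0.1331·64.5 + 0.72·1.9) / 0.8531 = 11.67 mg/L.
Travel time t = 1.6e+04 m / 1.0 m/s = 1.6e+04 s = 0.1852 d.
C = 11.67·exp(−0.17·0.1852) = 11.67·0.969 = 11.31 mg/L.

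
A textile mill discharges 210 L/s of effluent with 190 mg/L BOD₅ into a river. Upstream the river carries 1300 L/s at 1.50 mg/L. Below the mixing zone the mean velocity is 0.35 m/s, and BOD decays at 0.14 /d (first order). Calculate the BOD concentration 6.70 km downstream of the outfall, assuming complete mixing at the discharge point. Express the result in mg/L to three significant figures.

210 L/s = 0.21 m³/s.
1300 L/s = 1.3 m³/s.
After complete mixing, C₀ = (0.21·190 + 1.3·1.5) / 1.51 = 27.72 mg/L.
Travel time t = 6700 m / 0.35 m/s = 1.914e+04 s = 0.2216 d.
C = 27.72·exp(−0.14·0.2216) = 27.72·0.9695 = 26.87 mg/L.

26.9 mg/L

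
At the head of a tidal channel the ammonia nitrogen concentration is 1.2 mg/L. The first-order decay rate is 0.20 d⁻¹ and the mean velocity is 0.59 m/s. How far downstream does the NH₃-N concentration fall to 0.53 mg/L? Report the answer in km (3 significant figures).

208 km

From C = C₀·e^(−kt), t = ln(C₀/C)/k = ln(1.2/0.53)/0.20 = 0.8172/0.20 = 4.086 d.
Distance = v·t = 0.59 m/s × 3.53e+05 s = 2.083e+05 m = 208.3 km.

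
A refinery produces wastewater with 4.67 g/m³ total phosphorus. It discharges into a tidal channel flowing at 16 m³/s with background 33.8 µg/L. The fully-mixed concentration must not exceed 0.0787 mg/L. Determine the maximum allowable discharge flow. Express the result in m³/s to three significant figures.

33.8 µg/L = 0.0338 mg/L.
Mass balance at complete mixing: C_std·(Q_w + Q_r) = Q_w·C_e + Q_r·C_b.
Rearranging, Q_w = Q_r·(C_std − C_b)/(C_e − C_std) = 16·(0.0787 − 0.0338) / (4.67 − 0.0787) = 0.1565 m³/s.

0.156 m³/s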